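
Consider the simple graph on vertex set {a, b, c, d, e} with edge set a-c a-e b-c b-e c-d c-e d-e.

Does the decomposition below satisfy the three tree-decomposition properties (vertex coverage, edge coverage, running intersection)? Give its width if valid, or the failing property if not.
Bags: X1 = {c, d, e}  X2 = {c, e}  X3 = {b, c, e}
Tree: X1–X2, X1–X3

No — vertex a appears in no bag.

A tree decomposition must satisfy three properties: every vertex lies in some bag; for every edge, both endpoints lie together in some bag; and for every vertex, the bags containing it form a connected subtree. Here vertex a appears in no bag, so the decomposition is invalid.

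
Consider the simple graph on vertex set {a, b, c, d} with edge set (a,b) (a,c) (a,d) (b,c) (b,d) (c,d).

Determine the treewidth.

A width-3 tree decomposition is:
Bags: B1 = {a, b, c, d}
Tree: (single bag)
A single bag containing all 4 vertices is trivially a valid decomposition of width 3. For the lower bound, the 4 vertices {a, b, c, d} are pairwise adjacent, and any tree decomposition puts a clique entirely inside one bag — forcing width ≥ 3. The upper and lower bounds meet at 3, so that is the treewidth.

3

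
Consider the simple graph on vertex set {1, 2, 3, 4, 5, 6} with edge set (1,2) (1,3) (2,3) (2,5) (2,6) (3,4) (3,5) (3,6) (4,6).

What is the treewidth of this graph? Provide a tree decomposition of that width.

Treewidth 2.
Bags: B1 = {2, 3, 5}  B2 = {2, 3, 6}  B3 = {1, 2, 3}  B4 = {3, 4, 6}
Tree: B1–B2, B2–B3, B2–B4

Each bag holds 3 vertices, so the decomposition has width 2, which upper-bounds the treewidth. Conversely, {1, 2, 3} is a clique of size 3, and the vertices of any clique must share a bag in every tree decomposition; so some bag has ≥ 3 vertices and tw(G) ≥ 2. Therefore the treewidth is 2.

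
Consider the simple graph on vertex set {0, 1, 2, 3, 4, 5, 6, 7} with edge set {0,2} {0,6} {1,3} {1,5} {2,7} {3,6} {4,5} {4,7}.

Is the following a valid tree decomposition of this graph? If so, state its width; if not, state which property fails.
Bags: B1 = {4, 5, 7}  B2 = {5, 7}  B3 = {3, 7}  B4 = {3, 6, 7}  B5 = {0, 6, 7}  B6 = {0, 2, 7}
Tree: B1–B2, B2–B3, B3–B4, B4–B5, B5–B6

No — vertex 1 appears in no bag.

A tree decomposition must satisfy three properties: every vertex lies in some bag; for every edge, both endpoints lie together in some bag; and for every vertex, the bags containing it form a connected subtree. Here vertex 1 appears in no bag, so the decomposition is invalid.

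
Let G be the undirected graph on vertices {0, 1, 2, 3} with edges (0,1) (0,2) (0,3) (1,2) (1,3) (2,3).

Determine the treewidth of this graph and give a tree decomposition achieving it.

With just one bag of size 4, the width is 4 − 1 = 3, so tw(G) ≤ 3. For the lower bound, the 4 vertices {0, 1, 2, 3} are pairwise adjacent, and any tree decomposition puts a clique entirely inside one bag — forcing width ≥ 3. Hence tw(G) = 3 exactly.

Treewidth 3.
One optimal decomposition is:
Bags: B1 = {0, 1, 2, 3}
Tree: (single bag)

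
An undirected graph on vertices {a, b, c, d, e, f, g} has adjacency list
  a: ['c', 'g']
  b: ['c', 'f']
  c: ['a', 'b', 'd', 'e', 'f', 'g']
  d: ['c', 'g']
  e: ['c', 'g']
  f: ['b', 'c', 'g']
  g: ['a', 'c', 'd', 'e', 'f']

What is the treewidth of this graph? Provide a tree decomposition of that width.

Treewidth 2.
One such decomposition:
Bags: B1 = {c, f, g}  B2 = {c, d, g}  B3 = {b, c, f}  B4 = {a, c, g}  B5 = {c, e, g}
Tree: B1–B2, B1–B3, B2–B4, B2–B5

Each bag holds 3 vertices, so the decomposition has width 2, which upper-bounds the treewidth. On the other hand G contains the 3-clique {c, d, g}. A clique must lie in a single bag of any decomposition, so no decomposition can have width below 2. Combining the bounds, tw(G) = 2.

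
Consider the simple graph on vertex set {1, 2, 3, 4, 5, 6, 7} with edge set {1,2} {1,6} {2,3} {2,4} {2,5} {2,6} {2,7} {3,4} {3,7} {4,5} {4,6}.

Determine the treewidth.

2

A width-2 tree decomposition is:
Bags: B1 = {2, 4, 6}  B2 = {2, 4, 5}  B3 = {1, 2, 6}  B4 = {2, 3, 4}  B5 = {2, 3, 7}
Tree: B1–B2, B1–B3, B2–B4, B4–B5
Each bag holds 3 vertices, so the decomposition has width 2, which upper-bounds the treewidth. For the lower bound, the 3 vertices {1, 2, 6} are pairwise adjacent, and any tree decomposition puts a clique entirely inside one bag — forcing width ≥ 2. Combining the bounds, tw(G) = 2.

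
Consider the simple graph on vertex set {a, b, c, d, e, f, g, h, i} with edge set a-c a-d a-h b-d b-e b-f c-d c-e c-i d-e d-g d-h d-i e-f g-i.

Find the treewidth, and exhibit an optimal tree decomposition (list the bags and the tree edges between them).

Each bag holds 3 vertices, so the decomposition has width 2, which upper-bounds the treewidth. For the lower bound, the 3 vertices {d, g, i} are pairwise adjacent, and any tree decomposition puts a clique entirely inside one bag — forcing width ≥ 2. Therefore the treewidth is 2.

Treewidth 2.
One optimal decomposition is:
Bags: B1 = {a, c, d}  B2 = {c, d, e}  B3 = {b, d, e}  B4 = {c, d, i}  B5 = {a, d, h}  B6 = {d, g, i}  B7 = {b, e, f}
Tree: B1–B2, B2–B3, B2–B4, B1–B5, B4–B6, B3–B7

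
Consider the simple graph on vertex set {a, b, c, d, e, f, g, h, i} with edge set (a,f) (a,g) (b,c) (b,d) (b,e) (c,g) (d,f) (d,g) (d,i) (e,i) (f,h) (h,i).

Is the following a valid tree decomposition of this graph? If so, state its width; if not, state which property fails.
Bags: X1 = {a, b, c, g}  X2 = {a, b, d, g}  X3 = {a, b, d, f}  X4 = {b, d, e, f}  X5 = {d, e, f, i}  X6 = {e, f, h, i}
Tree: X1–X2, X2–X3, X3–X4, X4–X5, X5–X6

Yes; width 3.

Every vertex of G appears in some bag (union = {a, b, c, d, e, f, g, h, i}); every edge is covered by a bag; and for each vertex v the set of bags containing v is connected in the bag tree. The decomposition is therefore valid. The largest bag has 4 vertices, so the width is 3.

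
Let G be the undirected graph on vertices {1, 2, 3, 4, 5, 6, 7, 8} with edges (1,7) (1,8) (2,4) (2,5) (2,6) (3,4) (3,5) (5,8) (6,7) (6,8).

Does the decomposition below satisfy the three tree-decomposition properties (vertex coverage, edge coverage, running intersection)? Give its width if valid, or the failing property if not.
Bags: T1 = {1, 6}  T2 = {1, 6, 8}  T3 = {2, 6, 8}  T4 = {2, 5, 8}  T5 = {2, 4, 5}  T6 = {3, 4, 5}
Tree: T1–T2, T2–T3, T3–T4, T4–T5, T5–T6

A tree decomposition must satisfy three properties: every vertex lies in some bag; for every edge, both endpoints lie together in some bag; and for every vertex, the bags containing it form a connected subtree. Here vertex 7 appears in no bag, so the decomposition is invalid.

No — vertex 7 appears in no bag.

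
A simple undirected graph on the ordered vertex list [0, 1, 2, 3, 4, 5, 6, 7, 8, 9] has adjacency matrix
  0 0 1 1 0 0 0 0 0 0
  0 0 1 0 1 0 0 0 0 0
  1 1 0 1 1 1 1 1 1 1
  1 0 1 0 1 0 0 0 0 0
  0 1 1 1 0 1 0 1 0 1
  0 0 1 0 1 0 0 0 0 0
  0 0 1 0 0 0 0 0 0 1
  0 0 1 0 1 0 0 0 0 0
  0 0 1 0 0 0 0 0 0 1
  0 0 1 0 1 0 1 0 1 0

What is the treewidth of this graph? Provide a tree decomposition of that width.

Treewidth 2.
Bags: B1 = {2, 4, 9}  B2 = {2, 4, 7}  B3 = {2, 3, 4}  B4 = {2, 8, 9}  B5 = {1, 2, 4}  B6 = {2, 6, 9}  B7 = {0, 2, 3}  B8 = {2, 4, 5}
Tree: B1–B2, B2–B3, B1–B4, B2–B5, B4–B6, B3–B7, B1–B8

The largest bag has 3 vertices, giving width 2; this decomposition certifies tw(G) ≤ 2. For the lower bound, the 3 vertices {0, 2, 3} are pairwise adjacent, and any tree decomposition puts a clique entirely inside one bag — forcing width ≥ 2. Hence tw(G) = 2 exactly.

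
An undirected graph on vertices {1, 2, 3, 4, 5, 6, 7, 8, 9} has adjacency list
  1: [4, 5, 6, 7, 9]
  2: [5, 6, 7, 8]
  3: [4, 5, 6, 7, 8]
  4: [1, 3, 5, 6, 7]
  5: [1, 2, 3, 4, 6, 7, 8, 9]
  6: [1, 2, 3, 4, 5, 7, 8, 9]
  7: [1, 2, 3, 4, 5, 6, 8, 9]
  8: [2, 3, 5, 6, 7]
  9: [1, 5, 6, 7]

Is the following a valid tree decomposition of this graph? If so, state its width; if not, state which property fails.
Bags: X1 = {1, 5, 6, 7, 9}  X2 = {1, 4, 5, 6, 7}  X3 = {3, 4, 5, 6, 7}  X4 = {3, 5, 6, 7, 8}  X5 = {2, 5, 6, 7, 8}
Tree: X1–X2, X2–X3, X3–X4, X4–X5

Yes; width 4.

Checking the three conditions: (i) the bags cover all of {1, 2, 3, 4, 5, 6, 7, 8, 9}; (ii) for each edge, some bag contains both endpoints; (iii) the bags containing any fixed vertex form a subtree. All hold, so the decomposition is valid with width 5 − 1 = 4.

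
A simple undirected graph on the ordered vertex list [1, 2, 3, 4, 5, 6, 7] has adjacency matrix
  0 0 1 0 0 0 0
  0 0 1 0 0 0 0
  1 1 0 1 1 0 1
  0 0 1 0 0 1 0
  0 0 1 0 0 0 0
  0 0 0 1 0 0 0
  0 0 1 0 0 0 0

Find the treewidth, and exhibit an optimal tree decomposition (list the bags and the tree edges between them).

Every bag has size at most 2, so the width is 2 − 1 = 1 and tw(G) ≤ 1. Since G has at least one edge (e.g. 4–3), it is not an edgeless graph, so tw(G) ≥ 1. Therefore the treewidth is 1.

Treewidth 1.
Bags: B1 = {3, 4}  B2 = {1, 3}  B3 = {3, 5}  B4 = {4, 6}  B5 = {2, 3}  B6 = {3, 7}
Tree: B1–B2, B1–B3, B1–B4, B2–B5, B2–B6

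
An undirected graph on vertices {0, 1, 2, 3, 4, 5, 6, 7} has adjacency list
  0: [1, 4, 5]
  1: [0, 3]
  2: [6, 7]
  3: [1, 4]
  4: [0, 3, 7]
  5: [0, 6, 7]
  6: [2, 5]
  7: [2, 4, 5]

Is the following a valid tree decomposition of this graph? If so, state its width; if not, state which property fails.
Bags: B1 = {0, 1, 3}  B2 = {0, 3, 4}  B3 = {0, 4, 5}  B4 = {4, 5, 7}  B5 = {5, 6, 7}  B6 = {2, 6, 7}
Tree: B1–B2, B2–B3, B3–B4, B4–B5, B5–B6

Vertex coverage: the bags together contain {0, 1, 2, 3, 4, 5, 6, 7}, the full vertex set. Edge coverage: each edge of G has both endpoints in at least one bag. Running intersection: for every vertex, the bags containing it form a connected subtree. All three properties hold, so this is a valid tree decomposition of width max|bag| − 1 = 2, and hence tw(G) ≤ 2.

Yes; width 2.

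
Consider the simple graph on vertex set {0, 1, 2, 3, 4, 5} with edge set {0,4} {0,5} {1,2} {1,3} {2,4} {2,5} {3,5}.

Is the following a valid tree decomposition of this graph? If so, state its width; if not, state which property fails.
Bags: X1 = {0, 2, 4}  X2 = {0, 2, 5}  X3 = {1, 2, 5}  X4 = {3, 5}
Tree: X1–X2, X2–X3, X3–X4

A tree decomposition must satisfy three properties: every vertex lies in some bag; for every edge, both endpoints lie together in some bag; and for every vertex, the bags containing it form a connected subtree. Here edge (1,3) lies in no bag, so the decomposition is invalid.

No — edge (1,3) lies in no bag.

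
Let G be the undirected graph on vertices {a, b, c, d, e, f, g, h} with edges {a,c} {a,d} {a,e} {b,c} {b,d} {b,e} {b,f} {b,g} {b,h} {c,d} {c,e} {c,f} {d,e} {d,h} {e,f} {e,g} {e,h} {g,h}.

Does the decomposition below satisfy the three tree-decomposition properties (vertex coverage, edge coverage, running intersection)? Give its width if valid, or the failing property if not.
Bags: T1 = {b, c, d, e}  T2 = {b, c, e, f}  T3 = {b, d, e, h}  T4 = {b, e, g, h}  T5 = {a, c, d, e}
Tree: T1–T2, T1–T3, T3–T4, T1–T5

Yes; width 3.

Vertex coverage: the bags together contain {a, b, c, d, e, f, g, h}, the full vertex set. Edge coverage: each edge of G has both endpoints in at least one bag. Running intersection: for every vertex, the bags containing it form a connected subtree. All three properties hold, so this is a valid tree decomposition of width max|bag| − 1 = 3, and hence tw(G) ≤ 3.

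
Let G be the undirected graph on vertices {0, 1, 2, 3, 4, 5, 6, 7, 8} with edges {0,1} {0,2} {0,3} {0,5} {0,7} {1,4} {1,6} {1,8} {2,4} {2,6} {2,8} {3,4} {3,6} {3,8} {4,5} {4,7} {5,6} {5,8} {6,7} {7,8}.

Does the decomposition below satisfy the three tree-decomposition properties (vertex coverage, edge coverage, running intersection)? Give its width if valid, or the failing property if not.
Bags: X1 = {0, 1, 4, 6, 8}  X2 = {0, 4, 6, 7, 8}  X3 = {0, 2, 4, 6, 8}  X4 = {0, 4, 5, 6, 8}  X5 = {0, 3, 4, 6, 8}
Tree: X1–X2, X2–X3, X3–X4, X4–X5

Yes; width 4.

Checking the three conditions: (i) the bags cover all of {0, 1, 2, 3, 4, 5, 6, 7, 8}; (ii) for each edge, some bag contains both endpoints; (iii) the bags containing any fixed vertex form a subtree. All hold, so the decomposition is valid with width 5 − 1 = 4.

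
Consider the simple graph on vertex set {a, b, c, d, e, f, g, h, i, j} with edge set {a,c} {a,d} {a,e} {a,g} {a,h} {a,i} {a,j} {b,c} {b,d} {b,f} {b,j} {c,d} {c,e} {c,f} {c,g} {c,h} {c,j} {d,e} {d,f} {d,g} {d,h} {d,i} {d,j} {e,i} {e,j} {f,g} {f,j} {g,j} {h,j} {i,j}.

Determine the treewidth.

4

A width-4 tree decomposition is:
Bags: B1 = {b, c, d, f, j}  B2 = {c, d, f, g, j}  B3 = {a, c, d, g, j}  B4 = {a, c, d, e, j}  B5 = {a, c, d, h, j}  B6 = {a, d, e, i, j}
Tree: B1–B2, B2–B3, B3–B4, B4–B5, B4–B6
Every bag has size at most 5, so the width is 5 − 1 = 4 and tw(G) ≤ 4. On the other hand G contains the 5-clique {a, c, d, g, j}. A clique must lie in a single bag of any decomposition, so no decomposition can have width below 4. The upper and lower bounds meet at 4, so that is the treewidth.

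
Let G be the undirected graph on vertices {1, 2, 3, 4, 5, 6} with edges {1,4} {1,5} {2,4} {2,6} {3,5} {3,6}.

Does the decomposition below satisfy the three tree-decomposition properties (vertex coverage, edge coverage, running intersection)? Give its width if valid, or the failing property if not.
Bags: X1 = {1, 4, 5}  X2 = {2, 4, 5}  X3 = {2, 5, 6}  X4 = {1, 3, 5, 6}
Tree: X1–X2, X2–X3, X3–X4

A tree decomposition must satisfy three properties: every vertex lies in some bag; for every edge, both endpoints lie together in some bag; and for every vertex, the bags containing it form a connected subtree. Here bags containing vertex 1 are not connected in the tree, so the decomposition is invalid.

No — bags containing vertex 1 are not connected in the tree.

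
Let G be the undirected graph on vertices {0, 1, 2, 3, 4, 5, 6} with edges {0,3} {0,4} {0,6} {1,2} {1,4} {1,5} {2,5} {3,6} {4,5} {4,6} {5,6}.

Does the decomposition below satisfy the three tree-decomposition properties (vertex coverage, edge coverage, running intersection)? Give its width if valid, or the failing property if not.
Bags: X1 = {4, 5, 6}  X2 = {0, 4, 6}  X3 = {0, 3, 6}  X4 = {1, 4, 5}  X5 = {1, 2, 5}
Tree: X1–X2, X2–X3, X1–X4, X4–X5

Checking the three conditions: (i) the bags cover all of {0, 1, 2, 3, 4, 5, 6}; (ii) for each edge, some bag contains both endpoints; (iii) the bags containing any fixed vertex form a subtree. All hold, so the decomposition is valid with width 3 − 1 = 2.

Yes; width 2.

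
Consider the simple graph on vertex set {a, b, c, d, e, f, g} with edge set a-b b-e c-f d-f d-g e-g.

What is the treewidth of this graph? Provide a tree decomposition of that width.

Treewidth 1.
One such decomposition:
Bags: B1 = {c, f}  B2 = {d, f}  B3 = {d, g}  B4 = {e, g}  B5 = {b, e}  B6 = {a, b}
Tree: B1–B2, B2–B3, B3–B4, B4–B5, B5–B6

Every bag has size at most 2, so the width is 2 − 1 = 1 and tw(G) ≤ 1. G has an edge, so its treewidth is at least 1. Hence tw(G) = 1 exactly.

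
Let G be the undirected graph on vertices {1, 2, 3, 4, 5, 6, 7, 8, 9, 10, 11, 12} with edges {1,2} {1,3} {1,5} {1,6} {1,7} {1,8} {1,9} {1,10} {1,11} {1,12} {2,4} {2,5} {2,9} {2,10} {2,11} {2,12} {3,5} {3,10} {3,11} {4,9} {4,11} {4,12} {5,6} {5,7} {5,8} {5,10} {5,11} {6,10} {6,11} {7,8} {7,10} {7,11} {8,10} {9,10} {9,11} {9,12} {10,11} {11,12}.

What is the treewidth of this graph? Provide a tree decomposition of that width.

Every bag has size at most 5, so the width is 5 − 1 = 4 and tw(G) ≤ 4. For the lower bound, the 5 vertices {1, 2, 9, 10, 11} are pairwise adjacent, and any tree decomposition puts a clique entirely inside one bag — forcing width ≥ 4. Combining the bounds, tw(G) = 4.

Treewidth 4.
One such decomposition:
Bags: B1 = {1, 5, 7, 10, 11}  B2 = {1, 3, 5, 10, 11}  B3 = {1, 2, 5, 10, 11}  B4 = {1, 2, 9, 10, 11}  B5 = {1, 2, 9, 11, 12}  B6 = {1, 5, 6, 10, 11}  B7 = {2, 4, 9, 11, 12}  B8 = {1, 5, 7, 8, 10}
Tree: B1–B2, B2–B3, B3–B4, B4–B5, B1–B6, B5–B7, B1–B8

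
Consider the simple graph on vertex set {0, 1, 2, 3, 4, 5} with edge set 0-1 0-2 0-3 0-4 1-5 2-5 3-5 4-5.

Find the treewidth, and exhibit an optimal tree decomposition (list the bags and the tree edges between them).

Every bag has size at most 3, so the width is 3 − 1 = 2 and tw(G) ≤ 2. The edges 0–4–5–2–0 form a cycle, so G is not a tree and its treewidth is at least 2. Hence tw(G) = 2 exactly.

Treewidth 2.
One optimal decomposition is:
Bags: B1 = {0, 4, 5}  B2 = {0, 2, 5}  B3 = {0, 1, 5}  B4 = {0, 3, 5}
Tree: B1–B2, B2–B3, B3–B4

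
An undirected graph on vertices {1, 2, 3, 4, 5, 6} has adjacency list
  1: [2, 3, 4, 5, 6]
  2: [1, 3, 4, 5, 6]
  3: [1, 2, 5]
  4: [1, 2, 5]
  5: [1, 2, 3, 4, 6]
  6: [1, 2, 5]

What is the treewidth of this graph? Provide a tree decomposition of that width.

The largest bag has 4 vertices, giving width 3; this decomposition certifies tw(G) ≤ 3. For the lower bound, the 4 vertices {1, 2, 3, 5} are pairwise adjacent, and any tree decomposition puts a clique entirely inside one bag — forcing width ≥ 3. Combining the bounds, tw(G) = 3.

Treewidth 3.
One optimal decomposition is:
Bags: B1 = {1, 2, 3, 5}  B2 = {1, 2, 4, 5}  B3 = {1, 2, 5, 6}
Tree: B1–B2, B1–B3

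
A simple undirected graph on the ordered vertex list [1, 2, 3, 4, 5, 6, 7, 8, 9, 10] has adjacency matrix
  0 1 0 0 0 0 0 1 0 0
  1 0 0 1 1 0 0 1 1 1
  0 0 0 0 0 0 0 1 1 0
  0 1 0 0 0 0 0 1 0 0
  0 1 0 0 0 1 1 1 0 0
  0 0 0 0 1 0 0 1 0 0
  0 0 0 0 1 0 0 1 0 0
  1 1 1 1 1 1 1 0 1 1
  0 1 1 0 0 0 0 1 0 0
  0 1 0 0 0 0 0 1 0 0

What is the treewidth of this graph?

A width-2 tree decomposition is:
Bags: B1 = {5, 7, 8}  B2 = {2, 5, 8}  B3 = {2, 8, 9}  B4 = {2, 4, 8}  B5 = {3, 8, 9}  B6 = {5, 6, 8}  B7 = {2, 8, 10}  B8 = {1, 2, 8}
Tree: B1–B2, B2–B3, B2–B4, B3–B5, B2–B6, B4–B7, B7–B8
Each bag holds 3 vertices, so the decomposition has width 2, which upper-bounds the treewidth. Conversely, {1, 2, 8} is a clique of size 3, and the vertices of any clique must share a bag in every tree decomposition; so some bag has ≥ 3 vertices and tw(G) ≥ 2. The upper and lower bounds meet at 2, so that is the treewidth.

2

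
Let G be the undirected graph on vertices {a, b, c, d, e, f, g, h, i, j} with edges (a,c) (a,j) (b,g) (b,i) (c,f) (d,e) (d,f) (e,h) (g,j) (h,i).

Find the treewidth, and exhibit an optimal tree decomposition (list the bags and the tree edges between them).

Every bag has size at most 3, so the width is 3 − 1 = 2 and tw(G) ≤ 2. Since b–i–h–e–d–f–c–a–j–g–b is a cycle in G, G is not acyclic. Forests are exactly the graphs of treewidth ≤ 1, so tw(G) ≥ 2. The upper and lower bounds meet at 2, so that is the treewidth.

Treewidth 2.
One such decomposition:
Bags: B1 = {b, h, i}  B2 = {b, e, h}  B3 = {b, d, e}  B4 = {b, d, f}  B5 = {b, c, f}  B6 = {a, b, c}  B7 = {a, b, j}  B8 = {b, g, j}
Tree: B1–B2, B2–B3, B3–B4, B4–B5, B5–B6, B6–B7, B7–B8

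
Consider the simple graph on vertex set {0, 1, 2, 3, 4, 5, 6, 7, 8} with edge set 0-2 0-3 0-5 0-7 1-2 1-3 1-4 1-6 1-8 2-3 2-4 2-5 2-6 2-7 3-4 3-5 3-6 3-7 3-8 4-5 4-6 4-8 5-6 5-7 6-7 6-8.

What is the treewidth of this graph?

A width-4 tree decomposition is:
Bags: B1 = {2, 3, 4, 5, 6}  B2 = {1, 2, 3, 4, 6}  B3 = {2, 3, 5, 6, 7}  B4 = {0, 2, 3, 5, 7}  B5 = {1, 3, 4, 6, 8}
Tree: B1–B2, B1–B3, B3–B4, B2–B5
Each bag holds 5 vertices, so the decomposition has width 4, which upper-bounds the treewidth. For the lower bound, the 5 vertices {1, 3, 4, 6, 8} are pairwise adjacent, and any tree decomposition puts a clique entirely inside one bag — forcing width ≥ 4. The upper and lower bounds meet at 4, so that is the treewidth.

4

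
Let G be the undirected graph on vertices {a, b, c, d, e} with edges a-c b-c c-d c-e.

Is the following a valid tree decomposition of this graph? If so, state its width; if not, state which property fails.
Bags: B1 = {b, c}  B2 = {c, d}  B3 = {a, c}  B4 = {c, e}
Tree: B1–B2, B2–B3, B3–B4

Checking the three conditions: (i) the bags cover all of {a, b, c, d, e}; (ii) for each edge, some bag contains both endpoints; (iii) the bags containing any fixed vertex form a subtree. All hold, so the decomposition is valid with width 2 − 1 = 1.

Yes; width 1.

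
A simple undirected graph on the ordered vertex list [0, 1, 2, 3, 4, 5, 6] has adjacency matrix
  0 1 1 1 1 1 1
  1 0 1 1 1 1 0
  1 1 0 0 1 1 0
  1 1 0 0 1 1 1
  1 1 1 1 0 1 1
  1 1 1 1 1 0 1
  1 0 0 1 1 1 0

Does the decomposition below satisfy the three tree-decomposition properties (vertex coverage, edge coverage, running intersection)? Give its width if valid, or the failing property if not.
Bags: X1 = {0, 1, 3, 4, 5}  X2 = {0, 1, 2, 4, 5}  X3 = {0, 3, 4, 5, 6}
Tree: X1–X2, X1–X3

Vertex coverage: the bags together contain {0, 1, 2, 3, 4, 5, 6}, the full vertex set. Edge coverage: each edge of G has both endpoints in at least one bag. Running intersection: for every vertex, the bags containing it form a connected subtree. All three properties hold, so this is a valid tree decomposition of width max|bag| − 1 = 4, and hence tw(G) ≤ 4.

Yes; width 4.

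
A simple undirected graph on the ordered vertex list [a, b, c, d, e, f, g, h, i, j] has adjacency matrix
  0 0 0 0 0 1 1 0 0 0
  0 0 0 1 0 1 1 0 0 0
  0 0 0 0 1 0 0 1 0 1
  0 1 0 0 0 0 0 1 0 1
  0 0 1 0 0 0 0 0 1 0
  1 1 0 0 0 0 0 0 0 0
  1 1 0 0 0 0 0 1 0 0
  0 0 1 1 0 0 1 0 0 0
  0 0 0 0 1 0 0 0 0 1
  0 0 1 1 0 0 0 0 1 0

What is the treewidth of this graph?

2

A width-2 tree decomposition is:
Bags: B1 = {a, f, g}  B2 = {b, f, g}  B3 = {b, g, h}  B4 = {b, d, h}  B5 = {c, d, h}  B6 = {c, d, j}  B7 = {c, e, j}  B8 = {e, i, j}
Tree: B1–B2, B2–B3, B3–B4, B4–B5, B5–B6, B6–B7, B7–B8
Each bag holds 3 vertices, so the decomposition has width 2, which upper-bounds the treewidth. For the lower bound, G contains the cycle a–f–b–g–a, so G is not a forest; only forests have treewidth ≤ 1, hence tw(G) ≥ 2. Hence tw(G) = 2 exactly.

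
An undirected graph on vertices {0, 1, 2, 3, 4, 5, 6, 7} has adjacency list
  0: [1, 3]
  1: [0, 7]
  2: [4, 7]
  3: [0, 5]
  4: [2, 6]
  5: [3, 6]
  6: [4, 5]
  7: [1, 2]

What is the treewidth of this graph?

A width-2 tree decomposition is:
Bags: B1 = {4, 5, 6}  B2 = {3, 4, 5}  B3 = {0, 3, 4}  B4 = {0, 1, 4}  B5 = {1, 4, 7}  B6 = {2, 4, 7}
Tree: B1–B2, B2–B3, B3–B4, B4–B5, B5–B6
Each bag holds 3 vertices, so the decomposition has width 2, which upper-bounds the treewidth. The edges 4–6–5–3–0–1–7–2–4 form a cycle, so G is not a tree and its treewidth is at least 2. The upper and lower bounds meet at 2, so that is the treewidth.

2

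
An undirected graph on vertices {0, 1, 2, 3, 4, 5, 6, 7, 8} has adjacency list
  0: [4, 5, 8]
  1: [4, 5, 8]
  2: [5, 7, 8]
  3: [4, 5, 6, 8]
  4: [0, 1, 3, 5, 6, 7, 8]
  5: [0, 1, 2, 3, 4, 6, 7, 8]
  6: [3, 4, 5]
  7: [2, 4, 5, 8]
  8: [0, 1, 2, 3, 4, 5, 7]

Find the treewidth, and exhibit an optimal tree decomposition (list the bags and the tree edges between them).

Treewidth 3.
One optimal decomposition is:
Bags: B1 = {1, 4, 5, 8}  B2 = {0, 4, 5, 8}  B3 = {3, 4, 5, 8}  B4 = {4, 5, 7, 8}  B5 = {3, 4, 5, 6}  B6 = {2, 5, 7, 8}
Tree: B1–B2, B2–B3, B1–B4, B3–B5, B4–B6

Each bag holds 4 vertices, so the decomposition has width 3, which upper-bounds the treewidth. On the other hand G contains the 4-clique {2, 5, 7, 8}. A clique must lie in a single bag of any decomposition, so no decomposition can have width below 3. The upper and lower bounds meet at 3, so that is the treewidth.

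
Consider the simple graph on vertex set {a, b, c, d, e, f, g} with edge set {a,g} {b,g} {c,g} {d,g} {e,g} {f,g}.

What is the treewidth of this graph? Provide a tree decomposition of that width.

Treewidth 1.
Bags: B1 = {d, g}  B2 = {c, g}  B3 = {b, g}  B4 = {f, g}  B5 = {e, g}  B6 = {a, g}
Tree: B1–B2, B2–B3, B3–B4, B1–B5, B1–B6

The largest bag has 2 vertices, giving width 1; this decomposition certifies tw(G) ≤ 1. G has an edge, so its treewidth is at least 1. The upper and lower bounds meet at 1, so that is the treewidth.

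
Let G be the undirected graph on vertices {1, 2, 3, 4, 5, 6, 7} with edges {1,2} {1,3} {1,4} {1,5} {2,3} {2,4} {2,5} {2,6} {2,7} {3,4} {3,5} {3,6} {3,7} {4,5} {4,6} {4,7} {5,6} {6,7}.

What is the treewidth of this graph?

4

A width-4 tree decomposition is:
Bags: B1 = {2, 3, 4, 5, 6}  B2 = {1, 2, 3, 4, 5}  B3 = {2, 3, 4, 6, 7}
Tree: B1–B2, B1–B3
Every bag has size at most 5, so the width is 5 − 1 = 4 and tw(G) ≤ 4. For the lower bound, the 5 vertices {1, 2, 3, 4, 5} are pairwise adjacent, and any tree decomposition puts a clique entirely inside one bag — forcing width ≥ 4. The upper and lower bounds meet at 4, so that is the treewidth.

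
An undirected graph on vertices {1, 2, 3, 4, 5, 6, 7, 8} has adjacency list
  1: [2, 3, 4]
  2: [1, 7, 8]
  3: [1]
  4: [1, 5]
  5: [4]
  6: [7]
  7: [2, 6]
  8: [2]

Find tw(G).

A width-1 tree decomposition is:
Bags: B1 = {1, 4}  B2 = {1, 2}  B3 = {2, 7}  B4 = {2, 8}  B5 = {6, 7}  B6 = {1, 3}  B7 = {4, 5}
Tree: B1–B2, B2–B3, B3–B4, B3–B5, B1–B6, B1–B7
Each bag holds 2 vertices, so the decomposition has width 1, which upper-bounds the treewidth. G has an edge, so its treewidth is at least 1. The upper and lower bounds meet at 1, so that is the treewidth.

1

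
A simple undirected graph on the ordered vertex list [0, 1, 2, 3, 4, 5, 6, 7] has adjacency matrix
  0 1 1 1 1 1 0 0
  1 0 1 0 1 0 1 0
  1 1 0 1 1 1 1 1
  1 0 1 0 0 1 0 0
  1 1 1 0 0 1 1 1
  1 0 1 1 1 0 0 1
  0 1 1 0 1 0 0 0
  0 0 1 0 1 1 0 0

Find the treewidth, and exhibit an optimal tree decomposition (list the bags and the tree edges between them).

Treewidth 3.
Bags: B1 = {0, 1, 2, 4}  B2 = {1, 2, 4, 6}  B3 = {0, 2, 4, 5}  B4 = {2, 4, 5, 7}  B5 = {0, 2, 3, 5}
Tree: B1–B2, B1–B3, B3–B4, B3–B5

The largest bag has 4 vertices, giving width 3; this decomposition certifies tw(G) ≤ 3. On the other hand G contains the 4-clique {0, 2, 3, 5}. A clique must lie in a single bag of any decomposition, so no decomposition can have width below 3. Therefore the treewidth is 3.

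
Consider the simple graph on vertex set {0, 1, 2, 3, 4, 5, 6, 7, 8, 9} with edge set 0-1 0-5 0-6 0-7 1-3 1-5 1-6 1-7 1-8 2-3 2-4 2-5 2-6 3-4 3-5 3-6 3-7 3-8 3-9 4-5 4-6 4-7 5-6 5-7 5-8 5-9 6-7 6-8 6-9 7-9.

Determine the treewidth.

A width-4 tree decomposition is:
Bags: B1 = {1, 3, 5, 6, 7}  B2 = {3, 5, 6, 7, 9}  B3 = {0, 1, 5, 6, 7}  B4 = {3, 4, 5, 6, 7}  B5 = {2, 3, 4, 5, 6}  B6 = {1, 3, 5, 6, 8}
Tree: B1–B2, B1–B3, B1–B4, B4–B5, B1–B6
The largest bag has 5 vertices, giving width 4; this decomposition certifies tw(G) ≤ 4. On the other hand G contains the 5-clique {0, 1, 5, 6, 7}. A clique must lie in a single bag of any decomposition, so no decomposition can have width below 4. The upper and lower bounds meet at 4, so that is the treewidth.

4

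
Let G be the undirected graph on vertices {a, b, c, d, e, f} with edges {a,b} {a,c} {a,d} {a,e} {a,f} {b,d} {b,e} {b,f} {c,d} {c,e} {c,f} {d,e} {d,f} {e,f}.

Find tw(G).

4

A width-4 tree decomposition is:
Bags: B1 = {a, b, d, e, f}  B2 = {a, c, d, e, f}
Tree: B1–B2
Every bag has size at most 5, so the width is 5 − 1 = 4 and tw(G) ≤ 4. For the lower bound, the 5 vertices {a, c, d, e, f} are pairwise adjacent, and any tree decomposition puts a clique entirely inside one bag — forcing width ≥ 4. The upper and lower bounds meet at 4, so that is the treewidth.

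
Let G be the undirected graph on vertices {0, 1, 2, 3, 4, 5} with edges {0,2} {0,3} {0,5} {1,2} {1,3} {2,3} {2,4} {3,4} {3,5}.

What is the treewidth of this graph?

2

A width-2 tree decomposition is:
Bags: B1 = {0, 2, 3}  B2 = {0, 3, 5}  B3 = {1, 2, 3}  B4 = {2, 3, 4}
Tree: B1–B2, B1–B3, B3–B4
The largest bag has 3 vertices, giving width 2; this decomposition certifies tw(G) ≤ 2. On the other hand G contains the 3-clique {0, 2, 3}. A clique must lie in a single bag of any decomposition, so no decomposition can have width below 2. Combining the bounds, tw(G) = 2.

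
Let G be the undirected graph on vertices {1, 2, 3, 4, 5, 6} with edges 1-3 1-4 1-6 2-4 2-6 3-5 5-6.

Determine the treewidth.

A width-2 tree decomposition is:
Bags: B1 = {1, 2, 4}  B2 = {1, 2, 6}  B3 = {1, 3, 6}  B4 = {3, 5, 6}
Tree: B1–B2, B2–B3, B3–B4
Each bag holds 3 vertices, so the decomposition has width 2, which upper-bounds the treewidth. The edges 4–2–6–1–4 form a cycle, so G is not a tree and its treewidth is at least 2. Combining the bounds, tw(G) = 2.

2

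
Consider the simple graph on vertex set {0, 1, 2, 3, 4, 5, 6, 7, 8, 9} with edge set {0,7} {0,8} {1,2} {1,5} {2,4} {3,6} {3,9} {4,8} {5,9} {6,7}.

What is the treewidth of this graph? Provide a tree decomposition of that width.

Treewidth 2.
Bags: B1 = {0, 7, 8}  B2 = {6, 7, 8}  B3 = {3, 6, 8}  B4 = {3, 8, 9}  B5 = {5, 8, 9}  B6 = {1, 5, 8}  B7 = {1, 2, 8}  B8 = {2, 4, 8}
Tree: B1–B2, B2–B3, B3–B4, B4–B5, B5–B6, B6–B7, B7–B8

The largest bag has 3 vertices, giving width 2; this decomposition certifies tw(G) ≤ 2. For the lower bound, G contains the cycle 8–0–7–6–3–9–5–1–2–4–8, so G is not a forest; only forests have treewidth ≤ 1, hence tw(G) ≥ 2. Combining the bounds, tw(G) = 2.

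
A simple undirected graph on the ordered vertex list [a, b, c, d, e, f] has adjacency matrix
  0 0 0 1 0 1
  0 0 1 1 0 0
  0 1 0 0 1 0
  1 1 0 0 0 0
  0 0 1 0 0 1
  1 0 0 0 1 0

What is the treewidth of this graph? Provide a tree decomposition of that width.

Every bag has size at most 3, so the width is 3 − 1 = 2 and tw(G) ≤ 2. The edges f–e–c–b–d–a–f form a cycle, so G is not a tree and its treewidth is at least 2. Hence tw(G) = 2 exactly.

Treewidth 2.
One optimal decomposition is:
Bags: B1 = {c, e, f}  B2 = {b, c, f}  B3 = {b, d, f}  B4 = {a, d, f}
Tree: B1–B2, B2–B3, B3–B4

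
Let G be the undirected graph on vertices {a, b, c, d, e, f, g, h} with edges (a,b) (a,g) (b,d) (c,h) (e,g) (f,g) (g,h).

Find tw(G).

A width-1 tree decomposition is:
Bags: B1 = {a, g}  B2 = {a, b}  B3 = {g, h}  B4 = {e, g}  B5 = {f, g}  B6 = {c, h}  B7 = {b, d}
Tree: B1–B2, B1–B3, B1–B4, B4–B5, B3–B6, B2–B7
The largest bag has 2 vertices, giving width 1; this decomposition certifies tw(G) ≤ 1. G has an edge, so its treewidth is at least 1. Combining the bounds, tw(G) = 1.

1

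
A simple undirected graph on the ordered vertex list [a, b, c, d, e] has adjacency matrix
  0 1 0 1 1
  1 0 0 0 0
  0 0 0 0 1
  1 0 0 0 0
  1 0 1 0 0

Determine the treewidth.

1

A width-1 tree decomposition is:
Bags: B1 = {a, d}  B2 = {a, e}  B3 = {c, e}  B4 = {a, b}
Tree: B1–B2, B2–B3, B2–B4
Each bag holds 2 vertices, so the decomposition has width 1, which upper-bounds the treewidth. Since G has at least one edge (e.g. d–a), it is not an edgeless graph, so tw(G) ≥ 1. The upper and lower bounds meet at 1, so that is the treewidth.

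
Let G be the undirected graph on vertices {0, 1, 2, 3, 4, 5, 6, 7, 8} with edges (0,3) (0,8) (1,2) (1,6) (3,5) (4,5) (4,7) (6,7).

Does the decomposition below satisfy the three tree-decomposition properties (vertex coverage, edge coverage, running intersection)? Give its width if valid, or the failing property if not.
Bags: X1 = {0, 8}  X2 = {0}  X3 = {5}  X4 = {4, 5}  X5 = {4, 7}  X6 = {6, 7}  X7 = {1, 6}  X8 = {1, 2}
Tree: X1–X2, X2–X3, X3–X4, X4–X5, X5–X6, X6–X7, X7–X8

A tree decomposition must satisfy three properties: every vertex lies in some bag; for every edge, both endpoints lie together in some bag; and for every vertex, the bags containing it form a connected subtree. Here vertex 3 appears in no bag, so the decomposition is invalid.

No — vertex 3 appears in no bag.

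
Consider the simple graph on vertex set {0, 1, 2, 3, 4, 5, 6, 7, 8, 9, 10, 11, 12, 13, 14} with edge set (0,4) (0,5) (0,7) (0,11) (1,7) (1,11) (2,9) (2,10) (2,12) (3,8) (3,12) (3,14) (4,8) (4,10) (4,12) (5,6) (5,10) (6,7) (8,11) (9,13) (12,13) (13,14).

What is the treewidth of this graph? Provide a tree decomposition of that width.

The largest bag has 4 vertices, giving width 3; this decomposition certifies tw(G) ≤ 3. For the lower bound: the 4 vertex sets {1,6,7}, {11}, {0}, {4,5,8,10} are disjoint, each induces a connected subgraph, and every pair is joined by at least one edge of G. Contracting each set to a single vertex therefore yields K_{4} as a minor, and since treewidth is minor-monotone, tw(G) ≥ tw(K_{4}) = 3. Hence tw(G) = 3 exactly.

Treewidth 3.
One such decomposition:
Bags: B1 = {1, 6, 7, 11}  B2 = {0, 6, 7, 11}  B3 = {0, 5, 6, 11}  B4 = {0, 5, 8, 11}  B5 = {0, 4, 5, 8}  B6 = {4, 5, 8, 10}  B7 = {3, 4, 8, 10}  B8 = {3, 4, 10, 12}  B9 = {2, 3, 10, 12}  B10 = {2, 3, 12, 14}  B11 = {2, 12, 13, 14}  B12 = {2, 9, 13, 14}
Tree: B1–B2, B2–B3, B3–B4, B4–B5, B5–B6, B6–B7, B7–B8, B8–B9, B9–B10, B10–B11, B11–B12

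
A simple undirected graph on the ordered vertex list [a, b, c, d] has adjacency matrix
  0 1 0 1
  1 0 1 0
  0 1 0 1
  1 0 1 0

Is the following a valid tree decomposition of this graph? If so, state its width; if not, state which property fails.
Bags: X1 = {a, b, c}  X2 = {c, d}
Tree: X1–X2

No — edge (a,d) lies in no bag.

A tree decomposition must satisfy three properties: every vertex lies in some bag; for every edge, both endpoints lie together in some bag; and for every vertex, the bags containing it form a connected subtree. Here edge (a,d) lies in no bag, so the decomposition is invalid.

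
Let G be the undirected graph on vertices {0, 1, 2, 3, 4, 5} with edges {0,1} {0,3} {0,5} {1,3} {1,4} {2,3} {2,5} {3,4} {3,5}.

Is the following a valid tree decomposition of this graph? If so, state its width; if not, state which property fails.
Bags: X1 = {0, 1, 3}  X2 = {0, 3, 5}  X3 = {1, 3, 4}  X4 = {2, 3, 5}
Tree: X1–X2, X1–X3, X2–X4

Every vertex of G appears in some bag (union = {0, 1, 2, 3, 4, 5}); every edge is covered by a bag; and for each vertex v the set of bags containing v is connected in the bag tree. The decomposition is therefore valid. The largest bag has 3 vertices, so the width is 2.

Yes; width 2.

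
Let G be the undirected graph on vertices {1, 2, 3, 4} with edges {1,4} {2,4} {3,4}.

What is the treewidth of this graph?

A width-1 tree decomposition is:
Bags: B1 = {3, 4}  B2 = {1, 4}  B3 = {2, 4}
Tree: B1–B2, B2–B3
The largest bag has 2 vertices, giving width 1; this decomposition certifies tw(G) ≤ 1. Any graph with an edge has treewidth ≥ 1, and G has the edge 4–3. The upper and lower bounds meet at 1, so that is the treewidth.

1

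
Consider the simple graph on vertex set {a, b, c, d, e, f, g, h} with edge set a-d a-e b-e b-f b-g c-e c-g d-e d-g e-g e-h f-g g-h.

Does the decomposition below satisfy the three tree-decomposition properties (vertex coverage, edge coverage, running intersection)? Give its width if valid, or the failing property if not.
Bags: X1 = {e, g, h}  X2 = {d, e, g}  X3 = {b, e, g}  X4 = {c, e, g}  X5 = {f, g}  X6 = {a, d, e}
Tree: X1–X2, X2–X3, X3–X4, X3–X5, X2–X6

A tree decomposition must satisfy three properties: every vertex lies in some bag; for every edge, both endpoints lie together in some bag; and for every vertex, the bags containing it form a connected subtree. Here edge (b,f) lies in no bag, so the decomposition is invalid.

No — edge (b,f) lies in no bag.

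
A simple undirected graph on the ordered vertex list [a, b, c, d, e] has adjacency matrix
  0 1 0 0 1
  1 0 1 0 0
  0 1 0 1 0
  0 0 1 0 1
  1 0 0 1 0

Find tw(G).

A width-2 tree decomposition is:
Bags: B1 = {b, c, d}  B2 = {a, b, d}  B3 = {a, d, e}
Tree: B1–B2, B2–B3
Each bag holds 3 vertices, so the decomposition has width 2, which upper-bounds the treewidth. For the lower bound, G contains the cycle d–c–b–a–e–d, so G is not a forest; only forests have treewidth ≤ 1, hence tw(G) ≥ 2. Hence tw(G) = 2 exactly.

2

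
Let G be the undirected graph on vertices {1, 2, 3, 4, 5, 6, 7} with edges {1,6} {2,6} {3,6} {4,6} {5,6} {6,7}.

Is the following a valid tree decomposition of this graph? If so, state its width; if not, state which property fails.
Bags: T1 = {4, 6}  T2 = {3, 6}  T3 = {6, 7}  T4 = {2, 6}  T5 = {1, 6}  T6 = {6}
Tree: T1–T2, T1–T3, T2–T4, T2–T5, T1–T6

No — vertex 5 appears in no bag.

A tree decomposition must satisfy three properties: every vertex lies in some bag; for every edge, both endpoints lie together in some bag; and for every vertex, the bags containing it form a connected subtree. Here vertex 5 appears in no bag, so the decomposition is invalid.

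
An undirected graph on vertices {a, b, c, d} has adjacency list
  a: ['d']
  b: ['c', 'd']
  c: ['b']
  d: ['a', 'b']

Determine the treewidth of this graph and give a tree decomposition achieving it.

Treewidth 1.
One such decomposition:
Bags: B1 = {a, d}  B2 = {b, d}  B3 = {b, c}
Tree: B1–B2, B2–B3

Every bag has size at most 2, so the width is 2 − 1 = 1 and tw(G) ≤ 1. G has an edge, so its treewidth is at least 1. Hence tw(G) = 1 exactly.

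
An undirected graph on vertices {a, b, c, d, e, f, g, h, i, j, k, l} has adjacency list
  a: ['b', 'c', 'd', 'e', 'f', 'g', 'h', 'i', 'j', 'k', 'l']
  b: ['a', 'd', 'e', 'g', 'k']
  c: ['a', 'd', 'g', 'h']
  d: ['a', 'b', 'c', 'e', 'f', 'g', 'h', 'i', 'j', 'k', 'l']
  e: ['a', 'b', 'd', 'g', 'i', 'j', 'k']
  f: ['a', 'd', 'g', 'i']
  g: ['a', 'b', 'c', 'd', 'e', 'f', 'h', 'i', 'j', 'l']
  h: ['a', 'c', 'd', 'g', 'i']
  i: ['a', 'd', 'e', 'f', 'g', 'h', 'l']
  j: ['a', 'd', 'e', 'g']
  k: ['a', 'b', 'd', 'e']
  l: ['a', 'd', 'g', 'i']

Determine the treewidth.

4

A width-4 tree decomposition is:
Bags: B1 = {a, b, d, e, g}  B2 = {a, d, e, g, i}  B3 = {a, d, g, i, l}  B4 = {a, d, g, h, i}  B5 = {a, d, f, g, i}  B6 = {a, b, d, e, k}  B7 = {a, d, e, g, j}  B8 = {a, c, d, g, h}
Tree: B1–B2, B2–B3, B3–B4, B3–B5, B1–B6, B2–B7, B4–B8
The largest bag has 5 vertices, giving width 4; this decomposition certifies tw(G) ≤ 4. For the lower bound, the 5 vertices {a, d, e, g, j} are pairwise adjacent, and any tree decomposition puts a clique entirely inside one bag — forcing width ≥ 4. Therefore the treewidth is 4.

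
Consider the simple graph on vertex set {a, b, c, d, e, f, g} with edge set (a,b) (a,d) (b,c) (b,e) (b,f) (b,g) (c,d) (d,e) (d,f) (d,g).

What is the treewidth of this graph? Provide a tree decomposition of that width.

Treewidth 2.
Bags: B1 = {b, d, e}  B2 = {b, d, f}  B3 = {b, c, d}  B4 = {a, b, d}  B5 = {b, d, g}
Tree: B1–B2, B2–B3, B3–B4, B4–B5

The largest bag has 3 vertices, giving width 2; this decomposition certifies tw(G) ≤ 2. The edges b–e–d–f–b form a cycle, so G is not a tree and its treewidth is at least 2. The upper and lower bounds meet at 2, so that is the treewidth.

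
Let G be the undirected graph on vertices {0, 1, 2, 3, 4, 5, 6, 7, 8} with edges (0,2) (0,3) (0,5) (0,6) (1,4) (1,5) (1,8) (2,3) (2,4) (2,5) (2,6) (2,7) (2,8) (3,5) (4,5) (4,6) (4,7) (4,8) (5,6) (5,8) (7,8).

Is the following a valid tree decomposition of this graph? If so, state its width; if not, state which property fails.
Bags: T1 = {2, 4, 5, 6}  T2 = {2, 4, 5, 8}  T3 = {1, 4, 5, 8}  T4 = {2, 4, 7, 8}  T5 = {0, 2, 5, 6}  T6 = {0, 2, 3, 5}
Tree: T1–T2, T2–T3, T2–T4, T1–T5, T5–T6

Vertex coverage: the bags together contain {0, 1, 2, 3, 4, 5, 6, 7, 8}, the full vertex set. Edge coverage: each edge of G has both endpoints in at least one bag. Running intersection: for every vertex, the bags containing it form a connected subtree. All three properties hold, so this is a valid tree decomposition of width max|bag| − 1 = 3, and hence tw(G) ≤ 3.

Yes; width 3.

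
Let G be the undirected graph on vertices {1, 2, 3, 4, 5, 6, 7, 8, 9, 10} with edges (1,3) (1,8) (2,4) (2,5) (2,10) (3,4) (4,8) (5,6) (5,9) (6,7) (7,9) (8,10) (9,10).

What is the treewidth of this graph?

A width-2 tree decomposition is:
Bags: B1 = {5, 6, 7}  B2 = {5, 7, 9}  B3 = {2, 5, 9}  B4 = {2, 9, 10}  B5 = {2, 4, 10}  B6 = {4, 8, 10}  B7 = {3, 4, 8}  B8 = {1, 3, 8}
Tree: B1–B2, B2–B3, B3–B4, B4–B5, B5–B6, B6–B7, B7–B8
The largest bag has 3 vertices, giving width 2; this decomposition certifies tw(G) ≤ 2. For the lower bound, G contains the cycle 6–7–9–5–6, so G is not a forest; only forests have treewidth ≤ 1, hence tw(G) ≥ 2. Therefore the treewidth is 2.

2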